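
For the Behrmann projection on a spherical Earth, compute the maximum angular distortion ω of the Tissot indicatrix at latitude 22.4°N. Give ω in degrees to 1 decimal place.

7.5°

Behrmann is a cylindrical equal-area projection with standard parallels at ±30°. For cylindrical equal-area with standard parallel φ₀, h = cos φ / cos φ₀ and k = cos φ₀ / cos φ, so h·k = 1.
At 22.4°: h = 1.068, k = 0.9367; principal scales a = 1.068, b = 0.9367.
sin(ω/2) = (a − b)/(a + b) = 0.1309/2.004 = 0.06530, so ω = 2 arcsin(0.06530) ≈ 7.5°.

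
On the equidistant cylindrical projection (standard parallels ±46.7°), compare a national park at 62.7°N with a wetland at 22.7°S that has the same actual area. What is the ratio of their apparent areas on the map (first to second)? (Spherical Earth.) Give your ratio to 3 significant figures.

The equidistant cylindrical projection with φ₀ = 46.7° has h = 1 (meridians true) and k = cos φ₀ / cos φ along parallels.
Areal scale at 62.7°: h·k = 1.000 × 1.495 = 1.495.
Areal scale at 22.7°: h·k = 1.000 × 0.7434 = 0.7434.
Ratio = 1.495/0.7434 ≈ 2.01.

2.01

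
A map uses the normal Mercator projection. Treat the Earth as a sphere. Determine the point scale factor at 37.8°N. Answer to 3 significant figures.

For Mercator, h = k = sec φ (a conformal cylindrical projection has a single point scale, 1/cos φ).
k = 1/cos 37.8° = 1/0.7902 = 1.266.

1.27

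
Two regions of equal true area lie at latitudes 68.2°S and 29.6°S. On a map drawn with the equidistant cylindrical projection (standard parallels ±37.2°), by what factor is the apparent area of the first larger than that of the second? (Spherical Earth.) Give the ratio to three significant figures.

With standard parallel φ₀ = 37.2°, the equirectangular projection gives x = Rλ cos φ₀, y = Rφ, so h = 1 and k = cos 37.2° / cos φ.
Areal scale at 68.2°: h·k = 1.000 × 2.145 = 2.145.
Areal scale at 29.6°: h·k = 1.000 × 0.9161 = 0.9161.
Ratio = 2.145/0.9161 ≈ 2.34.

2.34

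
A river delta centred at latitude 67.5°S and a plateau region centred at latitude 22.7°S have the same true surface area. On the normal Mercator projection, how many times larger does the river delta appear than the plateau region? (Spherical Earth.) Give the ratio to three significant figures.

5.81

Mercator is conformal with k = sec φ, so areal scale = k² = sec²φ.
At 67.5°: sec²(67.5°) = 1/0.3827² = 6.828.
At 22.7°: sec²(22.7°) = 1/0.9225² = 1.175.
Ratio = 6.828/1.175 = cos²(22.7°)/cos²(67.5°) ≈ 5.81.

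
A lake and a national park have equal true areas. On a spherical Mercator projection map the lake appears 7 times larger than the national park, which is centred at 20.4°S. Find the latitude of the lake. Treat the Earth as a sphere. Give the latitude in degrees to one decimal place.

On Mercator, (apparent₁)/(apparent₂) = sec²φ₁ / sec²φ₂ when true areas are equal.
cos²φ₂ / cos²φ₁ = 7  ⇒  cos φ₁ = cos 20.4° / √7 = 0.9373/2.646 = 0.3543.
φ₁ = arccos(0.3543) ≈ 69.3°.

69.3°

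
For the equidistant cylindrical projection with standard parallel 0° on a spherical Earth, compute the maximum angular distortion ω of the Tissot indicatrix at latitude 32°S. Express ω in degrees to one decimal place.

For the equirectangular projection with φ₀ = 0 (plate carrée), h = 1 along meridians and k = sec φ along parallels.
At 32°: h = 1.000, k = 1.179; principal scales a = 1.179, b = 1.000.
sin(ω/2) = (a − b)/(a + b) = 0.1792/2.179 = 0.08222, so ω = 2 arcsin(0.08222) ≈ 9.4°.

9.4°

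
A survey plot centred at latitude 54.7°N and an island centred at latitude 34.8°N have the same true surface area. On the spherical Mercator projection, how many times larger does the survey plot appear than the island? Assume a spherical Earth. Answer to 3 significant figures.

2.02

On Mercator, area is exaggerated by sec²φ = 1/cos²φ.
At 54.7°: sec²(54.7°) = 1/0.5779² = 2.995.
At 34.8°: sec²(34.8°) = 1/0.8211² = 1.483.
Ratio = 2.995/1.483 = cos²(34.8°)/cos²(54.7°) ≈ 2.02.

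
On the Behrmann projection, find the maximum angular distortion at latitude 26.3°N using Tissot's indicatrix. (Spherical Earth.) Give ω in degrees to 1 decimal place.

4.0°

Behrmann is a cylindrical equal-area projection with standard parallels at ±30°. For cylindrical equal-area with standard parallel φ₀, h = cos φ / cos φ₀ and k = cos φ₀ / cos φ, so h·k = 1.
At 26.3°: h = 1.035, k = 0.9660; principal scales a = 1.035, b = 0.9660.
sin(ω/2) = (a − b)/(a + b) = 0.06915/2.001 = 0.03456, so ω = 2 arcsin(0.03456) ≈ 4.0°.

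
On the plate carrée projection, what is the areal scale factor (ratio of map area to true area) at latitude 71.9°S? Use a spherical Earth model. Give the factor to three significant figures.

3.22

In the plate carrée (x = Rλ, y = Rφ), meridians are true-scale (h = 1) and parallels are stretched by k = sec φ.
Areal scale = h·k = 1 × sec φ; at 71.9°, h = 1.000, k = 3.219, so h·k = 3.219.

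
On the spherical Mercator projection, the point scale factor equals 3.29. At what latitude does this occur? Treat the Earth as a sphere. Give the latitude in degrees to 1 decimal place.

72.3°

Mercator scale is k = sec φ = 1/cos φ.
1/cos φ = 3.29  ⇒  cos φ = 0.3040  ⇒  φ = arccos(0.3040) ≈ 72.3°.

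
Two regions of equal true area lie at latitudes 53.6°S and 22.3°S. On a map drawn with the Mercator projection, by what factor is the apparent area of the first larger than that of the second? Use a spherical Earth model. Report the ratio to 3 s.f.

2.43

Mercator is conformal with k = sec φ, so areal scale = k² = sec²φ.
At 53.6°: sec²(53.6°) = 1/0.5934² = 2.840.
At 22.3°: sec²(22.3°) = 1/0.9252² = 1.168.
Ratio = 2.840/1.168 = cos²(22.3°)/cos²(53.6°) ≈ 2.43.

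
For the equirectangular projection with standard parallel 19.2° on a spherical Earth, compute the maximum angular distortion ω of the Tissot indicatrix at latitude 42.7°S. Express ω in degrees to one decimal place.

14.3°

The equidistant cylindrical projection with φ₀ = 19.2° has h = 1 (meridians true) and k = cos φ₀ / cos φ along parallels.
At 42.7°: h = 1.000, k = 1.285; principal scales a = 1.285, b = 1.000.
sin(ω/2) = (a − b)/(a + b) = 0.2850/2.285 = 0.1247, so ω = 2 arcsin(0.1247) ≈ 14.3°.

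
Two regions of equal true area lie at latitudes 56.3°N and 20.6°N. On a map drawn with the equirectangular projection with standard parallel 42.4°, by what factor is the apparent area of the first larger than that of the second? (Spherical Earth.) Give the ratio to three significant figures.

The equidistant cylindrical projection with φ₀ = 42.4° has h = 1 (meridians true) and k = cos φ₀ / cos φ along parallels.
Areal scale at 56.3°: h·k = 1.000 × 1.331 = 1.331.
Areal scale at 20.6°: h·k = 1.000 × 0.7889 = 0.7889.
Ratio = 1.331/0.7889 ≈ 1.69.

1.69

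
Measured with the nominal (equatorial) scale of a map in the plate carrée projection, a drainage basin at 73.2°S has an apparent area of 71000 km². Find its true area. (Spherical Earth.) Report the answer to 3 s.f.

20500 km²

For the equirectangular projection with φ₀ = 0 (plate carrée), h = 1 along meridians and k = sec φ along parallels.
Areal scale = h·k = 1 × sec φ; at 73.2°, h = 1.000, k = 3.460, so h·k = 3.460.
True area = apparent / (areal scale) = 71000 / 3.460 ≈ 20500 km².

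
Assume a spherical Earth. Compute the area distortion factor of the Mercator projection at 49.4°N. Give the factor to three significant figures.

2.36

Mercator is conformal, so the point scale is isotropic: h = k = sec φ = 1/cos φ.
Areal scale = k² = sec²φ = 1/cos²(49.4°) = 1/0.6508² = 2.361.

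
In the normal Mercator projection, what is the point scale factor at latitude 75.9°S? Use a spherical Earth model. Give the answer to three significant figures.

Mercator is conformal, so the point scale is isotropic: h = k = sec φ = 1/cos φ.
k = 1/cos 75.9° = 1/0.2436 = 4.105.

4.10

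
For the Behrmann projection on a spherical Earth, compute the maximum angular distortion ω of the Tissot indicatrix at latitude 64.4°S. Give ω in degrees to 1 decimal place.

Behrmann is a cylindrical equal-area projection with standard parallels at ±30°. A cylindrical equal-area projection with standard parallel φ₀ has meridian scale h = cos φ / cos φ₀ and parallel scale k = cos φ₀ / cos φ (so areas are preserved, h·k = 1).
At 64.4°: h = 0.4989, k = 2.004; principal scales a = 2.004, b = 0.4989.
sin(ω/2) = (a − b)/(a + b) = 1.505/2.503 = 0.6014, so ω = 2 arcsin(0.6014) ≈ 73.9°.

73.9°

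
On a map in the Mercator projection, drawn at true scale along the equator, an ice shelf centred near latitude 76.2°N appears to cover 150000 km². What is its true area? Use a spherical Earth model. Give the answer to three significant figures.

8530 km²

Mercator is conformal, so the point scale is isotropic: h = k = sec φ = 1/cos φ.
Areal scale = k² = sec²φ = 1/cos²(76.2°) = 1/0.2385² = 17.58.
True area = apparent / (areal scale) = 150000 / 17.58 ≈ 8530 km².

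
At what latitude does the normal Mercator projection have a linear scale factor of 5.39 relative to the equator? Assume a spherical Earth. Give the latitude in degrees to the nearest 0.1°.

79.3°

Mercator scale is k = sec φ = 1/cos φ.
1/cos φ = 5.39  ⇒  cos φ = 0.1855  ⇒  φ = arccos(0.1855) ≈ 79.3°.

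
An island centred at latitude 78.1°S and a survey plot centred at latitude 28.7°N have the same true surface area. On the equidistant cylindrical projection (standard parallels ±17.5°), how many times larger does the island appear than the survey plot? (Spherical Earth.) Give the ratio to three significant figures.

The equidistant cylindrical projection with φ₀ = 17.5° has h = 1 (meridians true) and k = cos φ₀ / cos φ along parallels.
Areal scale at 78.1°: h·k = 1.000 × 4.625 = 4.625.
Areal scale at 28.7°: h·k = 1.000 × 1.087 = 1.087.
Ratio = 4.625/1.087 ≈ 4.25.

4.25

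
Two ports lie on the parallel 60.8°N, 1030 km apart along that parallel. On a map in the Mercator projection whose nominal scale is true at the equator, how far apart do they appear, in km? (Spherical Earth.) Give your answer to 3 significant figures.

2110 km

The Mercator projection is conformal; its linear scale factor is the same in every direction and equals sec φ = 1/cos φ.
Along the parallel, k = sec 60.8° = 1/0.4879 = 2.050.
Map distance = 1030 × 2.050 ≈ 2110 km.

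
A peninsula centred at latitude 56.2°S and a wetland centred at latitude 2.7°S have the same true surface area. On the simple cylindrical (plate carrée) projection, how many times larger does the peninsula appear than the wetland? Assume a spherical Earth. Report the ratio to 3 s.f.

1.80

For the equirectangular projection with φ₀ = 0 (plate carrée), h = 1 along meridians and k = sec φ along parallels.
Areal scale at 56.2°: h·k = 1.000 × 1.798 = 1.798.
Areal scale at 2.7°: h·k = 1.000 × 1.001 = 1.001.
Ratio = 1.798/1.001 ≈ 1.80.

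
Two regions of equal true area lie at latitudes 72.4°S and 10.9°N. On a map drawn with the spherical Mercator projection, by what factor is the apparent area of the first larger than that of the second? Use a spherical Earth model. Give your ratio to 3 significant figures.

10.5

Mercator areal scale is sec²φ.
At 72.4°: sec²(72.4°) = 1/0.3024² = 10.94.
At 10.9°: sec²(10.9°) = 1/0.9820² = 1.037.
Ratio = 10.94/1.037 = cos²(10.9°)/cos²(72.4°) ≈ 10.5.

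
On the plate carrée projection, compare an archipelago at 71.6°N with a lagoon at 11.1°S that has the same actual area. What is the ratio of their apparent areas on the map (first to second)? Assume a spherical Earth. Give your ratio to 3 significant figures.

In the plate carrée (x = Rλ, y = Rφ), meridians are true-scale (h = 1) and parallels are stretched by k = sec φ.
Areal scale at 71.6°: h·k = 1.000 × 3.168 = 3.168.
Areal scale at 11.1°: h·k = 1.000 × 1.019 = 1.019.
Ratio = 3.168/1.019 ≈ 3.11.

3.11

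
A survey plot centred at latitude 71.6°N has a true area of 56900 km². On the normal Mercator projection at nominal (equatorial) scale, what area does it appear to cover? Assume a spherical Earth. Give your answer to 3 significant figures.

Mercator is conformal, so the point scale is isotropic: h = k = sec φ = 1/cos φ.
Areal scale = k² = sec²φ = 1/cos²(71.6°) = 1/0.3156² = 10.04.
Apparent area = 56900 × 10.04 ≈ 571000 km².

571000 km²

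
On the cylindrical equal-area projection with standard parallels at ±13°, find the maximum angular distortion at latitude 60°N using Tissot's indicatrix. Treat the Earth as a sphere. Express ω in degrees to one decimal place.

71.3°

A cylindrical equal-area projection with standard parallel φ₀ has meridian scale h = cos φ / cos φ₀ and parallel scale k = cos φ₀ / cos φ (so areas are preserved, h·k = 1).
At 60°: h = 0.5132, k = 1.949; principal scales a = 1.949, b = 0.5132.
sin(ω/2) = (a − b)/(a + b) = 1.436/2.462 = 0.5831, so ω = 2 arcsin(0.5831) ≈ 71.3°.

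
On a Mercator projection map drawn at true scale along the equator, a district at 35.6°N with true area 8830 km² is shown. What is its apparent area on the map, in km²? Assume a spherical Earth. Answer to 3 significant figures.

Mercator is conformal, so the point scale is isotropic: h = k = sec φ = 1/cos φ.
Areal scale = k² = sec²φ = 1/cos²(35.6°) = 1/0.8131² = 1.513.
Apparent area = 8830 × 1.513 ≈ 13400 km².

13400 km²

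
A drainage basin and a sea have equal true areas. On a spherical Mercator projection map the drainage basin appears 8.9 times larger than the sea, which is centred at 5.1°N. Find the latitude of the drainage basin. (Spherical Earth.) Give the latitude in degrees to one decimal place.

70.5°

For equal true areas on Mercator, apparent areas scale as sec²φ, so the ratio is cos²φ₂ / cos²φ₁.
cos²φ₂ / cos²φ₁ = 8.9  ⇒  cos φ₁ = cos 5.1° / √8.9 = 0.9960/2.983 = 0.3339.
φ₁ = arccos(0.3339) ≈ 70.5°.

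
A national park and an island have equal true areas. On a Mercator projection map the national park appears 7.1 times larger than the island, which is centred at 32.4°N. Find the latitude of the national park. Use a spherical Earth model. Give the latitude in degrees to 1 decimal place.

On Mercator, (apparent₁)/(apparent₂) = sec²φ₁ / sec²φ₂ when true areas are equal.
cos²φ₂ / cos²φ₁ = 7.1  ⇒  cos φ₁ = cos 32.4° / √7.1 = 0.8443/2.665 = 0.3169.
φ₁ = arccos(0.3169) ≈ 71.5°.

71.5°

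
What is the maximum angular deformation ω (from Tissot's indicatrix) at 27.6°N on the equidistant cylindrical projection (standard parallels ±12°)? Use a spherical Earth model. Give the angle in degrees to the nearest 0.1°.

In the equirectangular projection with standard parallel φ₀ = 12° (x = Rλ cos φ₀, y = Rφ), meridians are true-scale (h = 1) and the parallel scale is k = cos φ₀ / cos φ.
At 27.6°: h = 1.000, k = 1.104; principal scales a = 1.104, b = 1.000.
sin(ω/2) = (a − b)/(a + b) = 0.1038/2.104 = 0.04932, so ω = 2 arcsin(0.04932) ≈ 5.7°.

5.7°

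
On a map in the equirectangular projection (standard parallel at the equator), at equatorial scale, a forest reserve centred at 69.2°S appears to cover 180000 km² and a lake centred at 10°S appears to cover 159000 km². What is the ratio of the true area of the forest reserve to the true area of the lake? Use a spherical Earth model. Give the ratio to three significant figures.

On the plate carrée, areal scale = h·k = 1 × sec φ, so true area = apparent × cos φ.
True area of forest reserve: 180000 × cos(69.2°) = 180000 × 0.3551 = 63920 km².
True area of lake: 159000 × cos(10°) = 159000 × 0.9848 = 156600 km².
Ratio = 63920 / 156600 ≈ 0.408.

0.408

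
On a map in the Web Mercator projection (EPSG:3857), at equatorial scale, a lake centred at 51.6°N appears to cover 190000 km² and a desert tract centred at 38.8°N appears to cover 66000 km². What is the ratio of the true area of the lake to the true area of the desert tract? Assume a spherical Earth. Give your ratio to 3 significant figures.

1.83

Mercator's areal exaggeration is sec²φ; hence true area = (apparent area) · cos²φ.
True area of lake: 190000 × cos²(51.6°) = 190000 × 0.3858 = 73310 km².
True area of desert tract: 66000 × cos²(38.8°) = 66000 × 0.6074 = 40090 km².
Ratio = 73310 / 40090 ≈ 1.83.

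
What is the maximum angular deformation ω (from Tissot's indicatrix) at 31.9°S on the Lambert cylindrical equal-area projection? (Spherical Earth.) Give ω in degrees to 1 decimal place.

18.7°

The Lambert cylindrical equal-area projection is the cylindrical equal-area projection with its standard parallel at the equator (φ₀ = 0). For cylindrical equal-area with standard parallel φ₀, h = cos φ / cos φ₀ and k = cos φ₀ / cos φ, so h·k = 1.
At 31.9°: h = 0.8490, k = 1.178; principal scales a = 1.178, b = 0.8490.
sin(ω/2) = (a − b)/(a + b) = 0.3289/2.027 = 0.1623, so ω = 2 arcsin(0.1623) ≈ 18.7°.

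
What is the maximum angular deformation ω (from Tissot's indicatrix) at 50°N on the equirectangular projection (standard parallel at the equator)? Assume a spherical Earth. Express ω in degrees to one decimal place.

25.1°

Plate carrée maps x = Rλ, y = Rφ. The meridian scale is h = 1 and the parallel scale is k = 1/cos φ = sec φ.
At 50°: h = 1.000, k = 1.556; principal scales a = 1.556, b = 1.000.
sin(ω/2) = (a − b)/(a + b) = 0.5557/2.556 = 0.2174, so ω = 2 arcsin(0.2174) ≈ 25.1°.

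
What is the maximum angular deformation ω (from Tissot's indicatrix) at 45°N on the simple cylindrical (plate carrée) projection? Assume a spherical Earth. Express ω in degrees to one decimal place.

19.8°

Plate carrée maps x = Rλ, y = Rφ. The meridian scale is h = 1 and the parallel scale is k = 1/cos φ = sec φ.
At 45°: h = 1.000, k = 1.414; principal scales a = 1.414, b = 1.000.
sin(ω/2) = (a − b)/(a + b) = 0.4142/2.414 = 0.1716, so ω = 2 arcsin(0.1716) ≈ 19.8°.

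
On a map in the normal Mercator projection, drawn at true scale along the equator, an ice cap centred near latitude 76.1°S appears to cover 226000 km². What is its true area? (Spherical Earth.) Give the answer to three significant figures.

13000 km²

Mercator is conformal, so the point scale is isotropic: h = k = sec φ = 1/cos φ.
Areal scale = k² = sec²φ = 1/cos²(76.1°) = 1/0.2402² = 17.33.
True area = apparent / (areal scale) = 226000 / 17.33 ≈ 13000 km².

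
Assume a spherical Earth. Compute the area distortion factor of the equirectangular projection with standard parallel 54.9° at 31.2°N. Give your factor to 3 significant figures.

With standard parallel φ₀ = 54.9°, the equirectangular projection gives x = Rλ cos φ₀, y = Rφ, so h = 1 and k = cos 54.9° / cos φ.
Areal scale = h·k = 1 × cos φ₀ / cos φ; at 31.2°, h = 1.000, k = 0.6722, so h·k = 0.6722.

0.672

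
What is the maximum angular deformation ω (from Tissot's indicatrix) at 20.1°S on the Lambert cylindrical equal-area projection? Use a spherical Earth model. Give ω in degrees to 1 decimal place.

The Lambert cylindrical equal-area projection is the cylindrical equal-area projection with its standard parallel at the equator (φ₀ = 0). A cylindrical equal-area projection with standard parallel φ₀ has meridian scale h = cos φ / cos φ₀ and parallel scale k = cos φ₀ / cos φ (so areas are preserved, h·k = 1).
At 20.1°: h = 0.9391, k = 1.065; principal scales a = 1.065, b = 0.9391.
sin(ω/2) = (a − b)/(a + b) = 0.1258/2.004 = 0.06276, so ω = 2 arcsin(0.06276) ≈ 7.2°.

7.2°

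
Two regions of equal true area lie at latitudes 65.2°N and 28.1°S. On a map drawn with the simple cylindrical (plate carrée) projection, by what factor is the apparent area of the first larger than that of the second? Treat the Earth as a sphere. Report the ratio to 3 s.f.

2.10

Plate carrée maps x = Rλ, y = Rφ. The meridian scale is h = 1 and the parallel scale is k = 1/cos φ = sec φ.
Areal scale at 65.2°: h·k = 1.000 × 2.384 = 2.384.
Areal scale at 28.1°: h·k = 1.000 × 1.134 = 1.134.
Ratio = 2.384/1.134 ≈ 2.10.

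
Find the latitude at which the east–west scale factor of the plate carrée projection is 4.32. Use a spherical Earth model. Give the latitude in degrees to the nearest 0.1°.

Plate carrée: h = 1, k = sec φ along parallels.
sec φ = 4.32  ⇒  cos φ = 0.2315  ⇒  φ ≈ 76.6°.

76.6°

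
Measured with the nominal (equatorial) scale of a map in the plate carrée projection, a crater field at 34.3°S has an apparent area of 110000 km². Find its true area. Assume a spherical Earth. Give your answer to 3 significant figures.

90900 km²

Plate carrée maps x = Rλ, y = Rφ. The meridian scale is h = 1 and the parallel scale is k = 1/cos φ = sec φ.
Areal scale = h·k = 1 × sec φ; at 34.3°, h = 1.000, k = 1.211, so h·k = 1.211.
True area = apparent / (areal scale) = 110000 / 1.211 ≈ 90900 km².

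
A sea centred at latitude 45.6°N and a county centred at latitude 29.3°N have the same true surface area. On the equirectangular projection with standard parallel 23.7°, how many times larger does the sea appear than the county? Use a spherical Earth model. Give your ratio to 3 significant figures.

1.25

The equidistant cylindrical projection with φ₀ = 23.7° has h = 1 (meridians true) and k = cos φ₀ / cos φ along parallels.
Areal scale at 45.6°: h·k = 1.000 × 1.309 = 1.309.
Areal scale at 29.3°: h·k = 1.000 × 1.050 = 1.050.
Ratio = 1.309/1.050 ≈ 1.25.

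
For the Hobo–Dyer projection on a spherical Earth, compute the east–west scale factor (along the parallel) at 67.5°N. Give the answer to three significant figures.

Hobo–Dyer is a cylindrical equal-area projection with standard parallels at ±37.5°. Cylindrical equal-area (φ₀ = 37.5°): h = cos φ / cos 37.5° along meridians, k = cos 37.5° / cos φ along parallels; h·k = 1.
k = cos 37.5° / cos 67.5° = 0.7934/0.3827 = 2.073.

2.07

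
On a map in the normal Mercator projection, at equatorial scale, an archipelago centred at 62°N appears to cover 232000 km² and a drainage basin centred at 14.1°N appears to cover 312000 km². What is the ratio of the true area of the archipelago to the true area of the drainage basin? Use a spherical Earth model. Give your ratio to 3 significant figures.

Since Mercator area scale is 1/cos²φ, the true area equals the apparent area multiplied by cos²φ.
True area of archipelago: 232000 × cos²(62°) = 232000 × 0.2204 = 51130 km².
True area of drainage basin: 312000 × cos²(14.1°) = 312000 × 0.9407 = 293500 km².
Ratio = 51130 / 293500 ≈ 0.174.

0.174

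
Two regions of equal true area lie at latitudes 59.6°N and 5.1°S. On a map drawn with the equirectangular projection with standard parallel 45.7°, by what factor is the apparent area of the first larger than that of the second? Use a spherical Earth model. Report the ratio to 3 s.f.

1.97

In the equirectangular projection with standard parallel φ₀ = 45.7° (x = Rλ cos φ₀, y = Rφ), meridians are true-scale (h = 1) and the parallel scale is k = cos φ₀ / cos φ.
Areal scale at 59.6°: h·k = 1.000 × 1.380 = 1.380.
Areal scale at 5.1°: h·k = 1.000 × 0.7012 = 0.7012.
Ratio = 1.380/0.7012 ≈ 1.97.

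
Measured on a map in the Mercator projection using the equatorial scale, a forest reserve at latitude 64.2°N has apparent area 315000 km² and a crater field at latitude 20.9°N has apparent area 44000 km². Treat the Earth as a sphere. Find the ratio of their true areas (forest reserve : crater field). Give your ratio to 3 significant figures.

1.55

On Mercator the areal scale is sec²φ, so true area = apparent × cos²φ.
True area of forest reserve: 315000 × cos²(64.2°) = 315000 × 0.1894 = 59670 km².
True area of crater field: 44000 × cos²(20.9°) = 44000 × 0.8727 = 38400 km².
Ratio = 59670 / 38400 ≈ 1.55.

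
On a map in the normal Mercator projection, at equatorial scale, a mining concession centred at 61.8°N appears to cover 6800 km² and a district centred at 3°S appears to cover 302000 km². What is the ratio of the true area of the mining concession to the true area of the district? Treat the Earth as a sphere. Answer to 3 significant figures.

0.00504

Mercator's areal exaggeration is sec²φ; hence true area = (apparent area) · cos²φ.
True area of mining concession: 6800 × cos²(61.8°) = 6800 × 0.2233 = 1518 km².
True area of district: 302000 × cos²(3°) = 302000 × 0.9973 = 301200 km².
Ratio = 1518 / 301200 ≈ 0.00504.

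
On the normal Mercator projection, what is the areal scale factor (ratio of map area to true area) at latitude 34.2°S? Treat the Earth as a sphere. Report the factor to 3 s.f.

1.46

The Mercator projection is conformal; its linear scale factor is the same in every direction and equals sec φ = 1/cos φ.
Areal scale = k² = sec²φ = 1/cos²(34.2°) = 1/0.8271² = 1.462.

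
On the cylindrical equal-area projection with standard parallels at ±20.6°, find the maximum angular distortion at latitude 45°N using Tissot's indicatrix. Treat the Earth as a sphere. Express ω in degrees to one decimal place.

Cylindrical equal-area (φ₀ = 20.6°): h = cos φ / cos 20.6° along meridians, k = cos 20.6° / cos φ along parallels; h·k = 1.
At 45°: h = 0.7554, k = 1.324; principal scales a = 1.324, b = 0.7554.
sin(ω/2) = (a − b)/(a + b) = 0.5684/2.079 = 0.2734, so ω = 2 arcsin(0.2734) ≈ 31.7°.

31.7°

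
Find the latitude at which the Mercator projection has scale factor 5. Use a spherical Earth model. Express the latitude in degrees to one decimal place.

Mercator scale is k = sec φ = 1/cos φ.
1/cos φ = 5  ⇒  cos φ = 0.2000  ⇒  φ = arccos(0.2000) ≈ 78.5°.

78.5°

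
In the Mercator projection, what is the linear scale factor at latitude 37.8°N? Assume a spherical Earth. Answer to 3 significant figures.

1.27

The Mercator projection is conformal; its linear scale factor is the same in every direction and equals sec φ = 1/cos φ.
k = 1/cos 37.8° = 1/0.7902 = 1.266.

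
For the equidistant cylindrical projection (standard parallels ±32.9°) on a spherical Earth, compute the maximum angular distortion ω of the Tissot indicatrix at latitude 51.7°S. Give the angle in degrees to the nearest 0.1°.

17.3°

With standard parallel φ₀ = 32.9°, the equirectangular projection gives x = Rλ cos φ₀, y = Rφ, so h = 1 and k = cos 32.9° / cos φ.
At 51.7°: h = 1.000, k = 1.355; principal scales a = 1.355, b = 1.000.
sin(ω/2) = (a − b)/(a + b) = 0.3547/2.355 = 0.1506, so ω = 2 arcsin(0.1506) ≈ 17.3°.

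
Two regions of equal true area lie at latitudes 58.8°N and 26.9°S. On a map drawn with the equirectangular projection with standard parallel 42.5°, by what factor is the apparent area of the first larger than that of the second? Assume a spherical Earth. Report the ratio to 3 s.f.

The equidistant cylindrical projection with φ₀ = 42.5° has h = 1 (meridians true) and k = cos φ₀ / cos φ along parallels.
Areal scale at 58.8°: h·k = 1.000 × 1.423 = 1.423.
Areal scale at 26.9°: h·k = 1.000 × 0.8267 = 0.8267.
Ratio = 1.423/0.8267 ≈ 1.72.

1.72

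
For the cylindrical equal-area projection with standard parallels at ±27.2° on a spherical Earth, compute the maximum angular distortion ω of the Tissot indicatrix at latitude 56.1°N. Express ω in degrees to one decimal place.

51.6°

For cylindrical equal-area with standard parallel φ₀, h = cos φ / cos φ₀ and k = cos φ₀ / cos φ, so h·k = 1.
At 56.1°: h = 0.6271, k = 1.595; principal scales a = 1.595, b = 0.6271.
sin(ω/2) = (a − b)/(a + b) = 0.9676/2.222 = 0.4355, so ω = 2 arcsin(0.4355) ≈ 51.6°.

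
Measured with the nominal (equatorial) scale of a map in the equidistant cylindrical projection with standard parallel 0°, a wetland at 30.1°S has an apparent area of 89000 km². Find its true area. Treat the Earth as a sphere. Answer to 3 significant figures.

77000 km²

Plate carrée maps x = Rλ, y = Rφ. The meridian scale is h = 1 and the parallel scale is k = 1/cos φ = sec φ.
Areal scale = h·k = 1 × sec φ; at 30.1°, h = 1.000, k = 1.156, so h·k = 1.156.
True area = apparent / (areal scale) = 89000 / 1.156 ≈ 77000 km².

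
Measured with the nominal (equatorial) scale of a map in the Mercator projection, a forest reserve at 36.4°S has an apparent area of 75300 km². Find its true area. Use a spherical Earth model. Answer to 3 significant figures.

48800 km²

For Mercator, h = k = sec φ (a conformal cylindrical projection has a single point scale, 1/cos φ).
Areal scale = k² = sec²φ = 1/cos²(36.4°) = 1/0.8049² = 1.544.
True area = apparent / (areal scale) = 75300 / 1.544 ≈ 48800 km².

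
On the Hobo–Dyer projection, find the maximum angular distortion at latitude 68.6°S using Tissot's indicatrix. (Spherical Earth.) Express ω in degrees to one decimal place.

81.2°

Hobo–Dyer is a cylindrical equal-area projection with standard parallels at ±37.5°. A cylindrical equal-area projection with standard parallel φ₀ has meridian scale h = cos φ / cos φ₀ and parallel scale k = cos φ₀ / cos φ (so areas are preserved, h·k = 1).
At 68.6°: h = 0.4599, k = 2.174; principal scales a = 2.174, b = 0.4599.
sin(ω/2) = (a − b)/(a + b) = 1.714/2.634 = 0.6508, so ω = 2 arcsin(0.6508) ≈ 81.2°.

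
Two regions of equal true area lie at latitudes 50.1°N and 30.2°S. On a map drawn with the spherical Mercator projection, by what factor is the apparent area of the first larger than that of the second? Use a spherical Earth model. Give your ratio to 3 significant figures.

1.82

Mercator is conformal with k = sec φ, so areal scale = k² = sec²φ.
At 50.1°: sec²(50.1°) = 1/0.6414² = 2.430.
At 30.2°: sec²(30.2°) = 1/0.8643² = 1.339.
Ratio = 2.430/1.339 = cos²(30.2°)/cos²(50.1°) ≈ 1.82.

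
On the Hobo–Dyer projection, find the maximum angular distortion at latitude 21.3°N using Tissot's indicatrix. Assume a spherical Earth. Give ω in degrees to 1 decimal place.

18.3°

The Hobo–Dyer projection is cylindrical equal-area with φ₀ = 37.5°. For cylindrical equal-area with standard parallel φ₀, h = cos φ / cos φ₀ and k = cos φ₀ / cos φ, so h·k = 1.
At 21.3°: h = 1.174, k = 0.8515; principal scales a = 1.174, b = 0.8515.
sin(ω/2) = (a − b)/(a + b) = 0.3229/2.026 = 0.1594, so ω = 2 arcsin(0.1594) ≈ 18.3°.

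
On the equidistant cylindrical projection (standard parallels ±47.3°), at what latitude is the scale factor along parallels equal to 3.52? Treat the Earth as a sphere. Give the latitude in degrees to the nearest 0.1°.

78.9°

The equidistant cylindrical projection with φ₀ = 47.3° has h = 1 (meridians true) and k = cos φ₀ / cos φ along parallels.
k = cos φ₀ / cos φ = 3.52  ⇒  cos φ = cos 47.3° / 3.52 = 0.1927.
φ = arccos(0.1927) ≈ 78.9°.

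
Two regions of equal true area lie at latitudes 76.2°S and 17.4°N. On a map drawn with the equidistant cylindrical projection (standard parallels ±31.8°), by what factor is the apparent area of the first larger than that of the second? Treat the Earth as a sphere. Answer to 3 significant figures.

The equidistant cylindrical projection with φ₀ = 31.8° has h = 1 (meridians true) and k = cos φ₀ / cos φ along parallels.
Areal scale at 76.2°: h·k = 1.000 × 3.563 = 3.563.
Areal scale at 17.4°: h·k = 1.000 × 0.8906 = 0.8906.
Ratio = 3.563/0.8906 ≈ 4.00.

4.00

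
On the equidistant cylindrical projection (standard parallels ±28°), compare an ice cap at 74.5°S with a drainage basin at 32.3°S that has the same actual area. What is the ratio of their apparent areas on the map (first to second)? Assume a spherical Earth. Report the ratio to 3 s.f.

3.16

The equidistant cylindrical projection with φ₀ = 28° has h = 1 (meridians true) and k = cos φ₀ / cos φ along parallels.
Areal scale at 74.5°: h·k = 1.000 × 3.304 = 3.304.
Areal scale at 32.3°: h·k = 1.000 × 1.045 = 1.045.
Ratio = 3.304/1.045 ≈ 3.16.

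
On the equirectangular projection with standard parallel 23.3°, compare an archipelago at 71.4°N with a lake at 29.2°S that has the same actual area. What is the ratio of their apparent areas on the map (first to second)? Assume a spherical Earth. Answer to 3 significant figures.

2.74

In the equirectangular projection with standard parallel φ₀ = 23.3° (x = Rλ cos φ₀, y = Rφ), meridians are true-scale (h = 1) and the parallel scale is k = cos φ₀ / cos φ.
Areal scale at 71.4°: h·k = 1.000 × 2.880 = 2.880.
Areal scale at 29.2°: h·k = 1.000 × 1.052 = 1.052.
Ratio = 2.880/1.052 ≈ 2.74.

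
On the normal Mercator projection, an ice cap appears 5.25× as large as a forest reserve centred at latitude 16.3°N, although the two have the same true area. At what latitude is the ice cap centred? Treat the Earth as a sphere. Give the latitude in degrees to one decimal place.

65.2°

Mercator areal scale is sec²φ, so apparent-area ratio = sec²φ₁ / sec²φ₂ = cos²φ₂ / cos²φ₁.
cos²φ₂ / cos²φ₁ = 5.25  ⇒  cos φ₁ = cos 16.3° / √5.25 = 0.9598/2.291 = 0.4189.
φ₁ = arccos(0.4189) ≈ 65.2°.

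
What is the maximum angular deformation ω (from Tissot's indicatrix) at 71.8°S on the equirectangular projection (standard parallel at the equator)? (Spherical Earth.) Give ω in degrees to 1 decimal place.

63.2°

For the equirectangular projection with φ₀ = 0 (plate carrée), h = 1 along meridians and k = sec φ along parallels.
At 71.8°: h = 1.000, k = 3.202; principal scales a = 3.202, b = 1.000.
sin(ω/2) = (a − b)/(a + b) = 2.202/4.202 = 0.5240, so ω = 2 arcsin(0.5240) ≈ 63.2°.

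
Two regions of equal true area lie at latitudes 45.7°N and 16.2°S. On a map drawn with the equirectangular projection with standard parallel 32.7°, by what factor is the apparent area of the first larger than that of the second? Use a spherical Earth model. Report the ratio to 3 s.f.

In the equirectangular projection with standard parallel φ₀ = 32.7° (x = Rλ cos φ₀, y = Rφ), meridians are true-scale (h = 1) and the parallel scale is k = cos φ₀ / cos φ.
Areal scale at 45.7°: h·k = 1.000 × 1.205 = 1.205.
Areal scale at 16.2°: h·k = 1.000 × 0.8763 = 0.8763.
Ratio = 1.205/0.8763 ≈ 1.37.

1.37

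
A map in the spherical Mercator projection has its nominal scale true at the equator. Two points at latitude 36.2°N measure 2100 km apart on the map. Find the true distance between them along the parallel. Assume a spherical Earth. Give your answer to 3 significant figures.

The Mercator projection is conformal; its linear scale factor is the same in every direction and equals sec φ = 1/cos φ.
Along the parallel at 36.2°, map distances are exaggerated by k = sec 36.2° = 1.239.
True distance = 2100 / 1.239 = 2100 × cos 36.2° ≈ 1690 km.

1690 km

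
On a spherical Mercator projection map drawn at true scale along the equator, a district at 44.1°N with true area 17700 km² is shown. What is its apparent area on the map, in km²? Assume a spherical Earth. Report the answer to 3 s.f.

34300 km²

Mercator is conformal, so the point scale is isotropic: h = k = sec φ = 1/cos φ.
Areal scale = k² = sec²φ = 1/cos²(44.1°) = 1/0.7181² = 1.939.
Apparent area = 17700 × 1.939 ≈ 34300 km².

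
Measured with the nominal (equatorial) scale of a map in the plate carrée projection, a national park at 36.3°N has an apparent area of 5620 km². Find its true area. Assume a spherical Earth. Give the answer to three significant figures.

4530 km²

In the plate carrée (x = Rλ, y = Rφ), meridians are true-scale (h = 1) and parallels are stretched by k = sec φ.
Areal scale = h·k = 1 × sec φ; at 36.3°, h = 1.000, k = 1.241, so h·k = 1.241.
True area = apparent / (areal scale) = 5620 / 1.241 ≈ 4530 km².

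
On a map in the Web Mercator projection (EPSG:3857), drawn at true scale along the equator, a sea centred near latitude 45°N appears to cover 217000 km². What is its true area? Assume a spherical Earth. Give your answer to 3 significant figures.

109000 km²

The Mercator projection is conformal; its linear scale factor is the same in every direction and equals sec φ = 1/cos φ.
Areal scale = k² = sec²φ = 1/cos²(45°) = 1/0.7071² = 2.000.
True area = apparent / (areal scale) = 217000 / 2.000 ≈ 109000 km².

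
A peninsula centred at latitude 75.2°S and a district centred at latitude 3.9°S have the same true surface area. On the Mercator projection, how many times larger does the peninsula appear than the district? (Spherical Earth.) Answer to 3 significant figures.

On Mercator, area is exaggerated by sec²φ = 1/cos²φ.
At 75.2°: sec²(75.2°) = 1/0.2554² = 15.33.
At 3.9°: sec²(3.9°) = 1/0.9977² = 1.005.
Ratio = 15.33/1.005 = cos²(3.9°)/cos²(75.2°) ≈ 15.3.

15.3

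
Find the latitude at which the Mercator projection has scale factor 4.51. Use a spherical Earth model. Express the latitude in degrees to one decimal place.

Mercator scale is k = sec φ = 1/cos φ.
1/cos φ = 4.51  ⇒  cos φ = 0.2217  ⇒  φ = arccos(0.2217) ≈ 77.2°.

77.2°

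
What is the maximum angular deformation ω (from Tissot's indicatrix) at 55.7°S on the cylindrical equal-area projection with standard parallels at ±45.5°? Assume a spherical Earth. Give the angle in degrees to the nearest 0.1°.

For cylindrical equal-area with standard parallel φ₀, h = cos φ / cos φ₀ and k = cos φ₀ / cos φ, so h·k = 1.
At 55.7°: h = 0.8040, k = 1.244; principal scales a = 1.244, b = 0.8040.
sin(ω/2) = (a − b)/(a + b) = 0.4398/2.048 = 0.2148, so ω = 2 arcsin(0.2148) ≈ 24.8°.

24.8°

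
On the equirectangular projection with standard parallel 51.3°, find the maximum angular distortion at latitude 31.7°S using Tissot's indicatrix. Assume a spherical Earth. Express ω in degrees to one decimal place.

With standard parallel φ₀ = 51.3°, the equirectangular projection gives x = Rλ cos φ₀, y = Rφ, so h = 1 and k = cos 51.3° / cos φ.
At 31.7°: h = 1.000, k = 0.7349; principal scales a = 1.000, b = 0.7349.
sin(ω/2) = (a − b)/(a + b) = 0.2651/1.735 = 0.1528, so ω = 2 arcsin(0.1528) ≈ 17.6°.

17.6°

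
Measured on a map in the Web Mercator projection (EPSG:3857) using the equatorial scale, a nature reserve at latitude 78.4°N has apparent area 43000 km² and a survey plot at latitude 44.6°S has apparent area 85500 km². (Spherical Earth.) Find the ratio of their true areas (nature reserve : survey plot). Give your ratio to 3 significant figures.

0.0401

Since Mercator area scale is 1/cos²φ, the true area equals the apparent area multiplied by cos²φ.
True area of nature reserve: 43000 × cos²(78.4°) = 43000 × 0.04043 = 1739 km².
True area of survey plot: 85500 × cos²(44.6°) = 85500 × 0.5070 = 43350 km².
Ratio = 1739 / 43350 ≈ 0.0401.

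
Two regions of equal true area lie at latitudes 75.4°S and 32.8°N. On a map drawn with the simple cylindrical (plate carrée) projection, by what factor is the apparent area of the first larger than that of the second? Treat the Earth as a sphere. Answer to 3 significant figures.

Plate carrée maps x = Rλ, y = Rφ. The meridian scale is h = 1 and the parallel scale is k = 1/cos φ = sec φ.
Areal scale at 75.4°: h·k = 1.000 × 3.967 = 3.967.
Areal scale at 32.8°: h·k = 1.000 × 1.190 = 1.190.
Ratio = 3.967/1.190 ≈ 3.33.

3.33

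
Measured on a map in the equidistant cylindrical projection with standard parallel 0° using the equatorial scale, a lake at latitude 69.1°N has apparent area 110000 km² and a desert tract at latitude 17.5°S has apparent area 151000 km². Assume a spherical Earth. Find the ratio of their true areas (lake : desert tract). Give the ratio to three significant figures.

0.272

Plate carrée has h = 1 and k = sec φ, giving areal scale sec φ; true area = (apparent area) · cos φ.
True area of lake: 110000 × cos(69.1°) = 110000 × 0.3567 = 39240 km².
True area of desert tract: 151000 × cos(17.5°) = 151000 × 0.9537 = 144000 km².
Ratio = 39240 / 144000 ≈ 0.272.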